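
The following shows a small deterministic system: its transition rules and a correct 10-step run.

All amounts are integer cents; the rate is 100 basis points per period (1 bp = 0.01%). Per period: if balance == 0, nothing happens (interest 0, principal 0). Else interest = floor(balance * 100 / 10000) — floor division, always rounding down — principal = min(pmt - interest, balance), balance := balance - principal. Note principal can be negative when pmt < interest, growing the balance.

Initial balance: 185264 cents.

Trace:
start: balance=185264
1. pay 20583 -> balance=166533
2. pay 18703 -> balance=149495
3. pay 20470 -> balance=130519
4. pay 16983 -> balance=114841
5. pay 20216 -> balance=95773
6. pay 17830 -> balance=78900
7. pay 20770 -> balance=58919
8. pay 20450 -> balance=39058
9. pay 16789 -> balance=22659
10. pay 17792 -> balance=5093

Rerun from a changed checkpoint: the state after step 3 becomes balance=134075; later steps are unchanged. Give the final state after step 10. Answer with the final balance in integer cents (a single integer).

8905

state after step 3 := balance=134075
4. pay 16983 -> balance=118432
5. pay 20216 -> balance=99400
6. pay 17830 -> balance=82564
7. pay 20770 -> balance=62619
8. pay 20450 -> balance=42795
9. pay 16789 -> balance=26433
10. pay 17792 -> balance=8905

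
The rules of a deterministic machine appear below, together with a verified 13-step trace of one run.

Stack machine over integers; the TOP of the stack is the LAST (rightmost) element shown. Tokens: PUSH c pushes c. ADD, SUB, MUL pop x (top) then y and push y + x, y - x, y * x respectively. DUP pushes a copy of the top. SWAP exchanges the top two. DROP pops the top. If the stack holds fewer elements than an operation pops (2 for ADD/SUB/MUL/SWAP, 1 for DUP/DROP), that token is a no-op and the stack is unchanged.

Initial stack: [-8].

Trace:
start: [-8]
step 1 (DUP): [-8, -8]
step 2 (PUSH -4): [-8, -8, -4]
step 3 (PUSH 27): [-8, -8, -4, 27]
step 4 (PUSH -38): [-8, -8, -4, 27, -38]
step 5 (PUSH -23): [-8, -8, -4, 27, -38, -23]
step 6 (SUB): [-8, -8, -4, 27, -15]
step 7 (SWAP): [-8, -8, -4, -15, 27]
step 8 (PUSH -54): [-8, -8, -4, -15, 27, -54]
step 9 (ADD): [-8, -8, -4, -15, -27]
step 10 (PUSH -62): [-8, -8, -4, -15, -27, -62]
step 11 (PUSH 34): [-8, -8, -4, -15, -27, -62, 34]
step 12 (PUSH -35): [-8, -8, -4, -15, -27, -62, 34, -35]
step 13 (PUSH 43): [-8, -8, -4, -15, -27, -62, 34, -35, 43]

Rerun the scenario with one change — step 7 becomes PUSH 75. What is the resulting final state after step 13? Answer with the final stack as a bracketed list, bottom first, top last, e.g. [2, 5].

(re-executing from step 7 with the substitution; state before step 7: [-8, -8, -4, 27, -15])
step 7 (PUSH 75): [-8, -8, -4, 27, -15, 75]
step 8 (PUSH -54): [-8, -8, -4, 27, -15, 75, -54]
step 9 (ADD): [-8, -8, -4, 27, -15, 21]
step 10 (PUSH -62): [-8, -8, -4, 27, -15, 21, -62]
step 11 (PUSH 34): [-8, -8, -4, 27, -15, 21, -62, 34]
step 12 (PUSH -35): [-8, -8, -4, 27, -15, 21, -62, 34, -35]
step 13 (PUSH 43): [-8, -8, -4, 27, -15, 21, -62, 34, -35, 43]

[-8, -8, -4, 27, -15, 21, -62, 34, -35, 43]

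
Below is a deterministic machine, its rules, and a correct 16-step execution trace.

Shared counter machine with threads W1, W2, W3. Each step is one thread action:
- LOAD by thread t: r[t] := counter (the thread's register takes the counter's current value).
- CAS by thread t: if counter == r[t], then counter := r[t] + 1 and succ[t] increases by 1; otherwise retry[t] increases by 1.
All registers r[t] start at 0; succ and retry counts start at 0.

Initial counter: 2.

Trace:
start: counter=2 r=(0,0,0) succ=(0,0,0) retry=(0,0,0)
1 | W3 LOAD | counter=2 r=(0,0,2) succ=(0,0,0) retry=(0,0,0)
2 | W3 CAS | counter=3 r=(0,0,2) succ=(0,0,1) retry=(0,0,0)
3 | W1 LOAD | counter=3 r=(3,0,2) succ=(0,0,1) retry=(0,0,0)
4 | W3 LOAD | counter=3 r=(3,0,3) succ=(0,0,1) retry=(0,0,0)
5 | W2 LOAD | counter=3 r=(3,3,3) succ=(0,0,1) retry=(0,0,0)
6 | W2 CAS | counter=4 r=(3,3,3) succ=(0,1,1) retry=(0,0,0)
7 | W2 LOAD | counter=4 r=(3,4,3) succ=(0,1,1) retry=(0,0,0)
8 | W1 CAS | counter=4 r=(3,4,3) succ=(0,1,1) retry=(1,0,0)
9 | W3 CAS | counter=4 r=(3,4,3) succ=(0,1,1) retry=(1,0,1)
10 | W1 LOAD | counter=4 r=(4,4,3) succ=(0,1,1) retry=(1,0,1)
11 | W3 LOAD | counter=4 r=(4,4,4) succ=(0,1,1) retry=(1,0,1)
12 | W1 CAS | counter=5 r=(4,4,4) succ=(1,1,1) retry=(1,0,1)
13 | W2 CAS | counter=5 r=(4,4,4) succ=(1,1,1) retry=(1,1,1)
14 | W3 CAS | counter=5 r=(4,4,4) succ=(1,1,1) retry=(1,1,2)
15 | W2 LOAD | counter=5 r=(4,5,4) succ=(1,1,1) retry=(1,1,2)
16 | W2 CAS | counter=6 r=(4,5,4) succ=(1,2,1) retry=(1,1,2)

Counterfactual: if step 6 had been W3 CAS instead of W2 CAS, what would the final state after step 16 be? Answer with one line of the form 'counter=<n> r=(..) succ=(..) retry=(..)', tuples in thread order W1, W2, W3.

(re-executing from step 6 with the substitution; state before step 6: counter=3 r=(3,3,3) succ=(0,0,1) retry=(0,0,0))
6 | W3 CAS | counter=4 r=(3,3,3) succ=(0,0,2) retry=(0,0,0)
7 | W2 LOAD | counter=4 r=(3,4,3) succ=(0,0,2) retry=(0,0,0)
8 | W1 CAS | counter=4 r=(3,4,3) succ=(0,0,2) retry=(1,0,0)
9 | W3 CAS | counter=4 r=(3,4,3) succ=(0,0,2) retry=(1,0,1)
10 | W1 LOAD | counter=4 r=(4,4,3) succ=(0,0,2) retry=(1,0,1)
11 | W3 LOAD | counter=4 r=(4,4,4) succ=(0,0,2) retry=(1,0,1)
12 | W1 CAS | counter=5 r=(4,4,4) succ=(1,0,2) retry=(1,0,1)
13 | W2 CAS | counter=5 r=(4,4,4) succ=(1,0,2) retry=(1,1,1)
14 | W3 CAS | counter=5 r=(4,4,4) succ=(1,0,2) retry=(1,1,2)
15 | W2 LOAD | counter=5 r=(4,5,4) succ=(1,0,2) retry=(1,1,2)
16 | W2 CAS | counter=6 r=(4,5,4) succ=(1,1,2) retry=(1,1,2)

counter=6 r=(4,5,4) succ=(1,1,2) retry=(1,1,2)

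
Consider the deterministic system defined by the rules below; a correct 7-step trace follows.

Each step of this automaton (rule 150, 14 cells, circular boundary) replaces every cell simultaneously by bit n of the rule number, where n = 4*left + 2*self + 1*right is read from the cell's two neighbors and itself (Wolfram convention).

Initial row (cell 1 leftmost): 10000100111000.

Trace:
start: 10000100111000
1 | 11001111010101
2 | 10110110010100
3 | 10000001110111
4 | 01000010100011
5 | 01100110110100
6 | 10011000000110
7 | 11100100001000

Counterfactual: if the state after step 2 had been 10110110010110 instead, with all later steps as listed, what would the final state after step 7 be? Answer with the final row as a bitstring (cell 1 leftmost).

10010101111111

state after step 2 := 10110110010110
3 | 10000001110000
4 | 11000010101001
5 | 10100110101110
6 | 10111000100100
7 | 10010101111111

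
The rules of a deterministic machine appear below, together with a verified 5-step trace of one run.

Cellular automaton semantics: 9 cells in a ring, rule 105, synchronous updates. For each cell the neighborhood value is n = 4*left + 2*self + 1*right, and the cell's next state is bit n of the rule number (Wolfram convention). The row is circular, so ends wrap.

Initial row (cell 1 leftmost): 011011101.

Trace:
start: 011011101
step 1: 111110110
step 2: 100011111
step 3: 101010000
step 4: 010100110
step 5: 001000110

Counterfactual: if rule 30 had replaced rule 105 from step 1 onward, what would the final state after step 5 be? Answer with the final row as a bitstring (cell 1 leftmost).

000101100

(re-executing steps 1..5 under rule 30; state before step 1: 011011101)
step 1: 010010001
step 2: 011111011
step 3: 010000010
step 4: 111000111
step 5: 000101100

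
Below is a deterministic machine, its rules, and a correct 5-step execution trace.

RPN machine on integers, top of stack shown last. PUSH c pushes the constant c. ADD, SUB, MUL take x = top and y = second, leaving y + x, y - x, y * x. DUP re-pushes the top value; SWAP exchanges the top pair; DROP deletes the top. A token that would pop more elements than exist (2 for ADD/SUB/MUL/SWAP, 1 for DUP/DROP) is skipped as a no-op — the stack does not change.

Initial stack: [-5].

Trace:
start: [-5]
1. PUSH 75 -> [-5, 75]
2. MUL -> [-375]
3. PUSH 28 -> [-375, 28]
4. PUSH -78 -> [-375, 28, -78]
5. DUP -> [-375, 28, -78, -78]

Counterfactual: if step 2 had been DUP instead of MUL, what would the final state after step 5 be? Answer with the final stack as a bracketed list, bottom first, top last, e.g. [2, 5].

(re-executing from step 2 with the substitution; state before step 2: [-5, 75])
2. DUP -> [-5, 75, 75]
3. PUSH 28 -> [-5, 75, 75, 28]
4. PUSH -78 -> [-5, 75, 75, 28, -78]
5. DUP -> [-5, 75, 75, 28, -78, -78]

[-5, 75, 75, 28, -78, -78]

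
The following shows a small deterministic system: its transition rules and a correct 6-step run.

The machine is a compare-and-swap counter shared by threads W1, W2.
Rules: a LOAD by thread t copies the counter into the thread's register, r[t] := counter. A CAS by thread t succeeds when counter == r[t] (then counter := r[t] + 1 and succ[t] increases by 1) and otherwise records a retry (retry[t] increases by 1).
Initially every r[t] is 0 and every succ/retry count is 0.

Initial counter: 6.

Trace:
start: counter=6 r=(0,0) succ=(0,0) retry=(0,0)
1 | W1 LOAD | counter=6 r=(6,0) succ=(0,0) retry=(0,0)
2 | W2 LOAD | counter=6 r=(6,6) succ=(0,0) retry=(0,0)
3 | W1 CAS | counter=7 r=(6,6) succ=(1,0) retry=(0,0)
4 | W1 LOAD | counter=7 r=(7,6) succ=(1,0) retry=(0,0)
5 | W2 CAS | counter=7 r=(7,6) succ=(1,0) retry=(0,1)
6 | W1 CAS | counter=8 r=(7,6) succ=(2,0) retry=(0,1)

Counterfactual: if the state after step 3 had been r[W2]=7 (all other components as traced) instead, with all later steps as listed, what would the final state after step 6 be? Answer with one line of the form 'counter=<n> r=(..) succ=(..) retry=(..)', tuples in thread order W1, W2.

state after step 3 := counter=7 r=(6,7) succ=(1,0) retry=(0,0)
4 | W1 LOAD | counter=7 r=(7,7) succ=(1,0) retry=(0,0)
5 | W2 CAS | counter=8 r=(7,7) succ=(1,1) retry=(0,0)
6 | W1 CAS | counter=8 r=(7,7) succ=(1,1) retry=(1,0)

counter=8 r=(7,7) succ=(1,1) retry=(1,0)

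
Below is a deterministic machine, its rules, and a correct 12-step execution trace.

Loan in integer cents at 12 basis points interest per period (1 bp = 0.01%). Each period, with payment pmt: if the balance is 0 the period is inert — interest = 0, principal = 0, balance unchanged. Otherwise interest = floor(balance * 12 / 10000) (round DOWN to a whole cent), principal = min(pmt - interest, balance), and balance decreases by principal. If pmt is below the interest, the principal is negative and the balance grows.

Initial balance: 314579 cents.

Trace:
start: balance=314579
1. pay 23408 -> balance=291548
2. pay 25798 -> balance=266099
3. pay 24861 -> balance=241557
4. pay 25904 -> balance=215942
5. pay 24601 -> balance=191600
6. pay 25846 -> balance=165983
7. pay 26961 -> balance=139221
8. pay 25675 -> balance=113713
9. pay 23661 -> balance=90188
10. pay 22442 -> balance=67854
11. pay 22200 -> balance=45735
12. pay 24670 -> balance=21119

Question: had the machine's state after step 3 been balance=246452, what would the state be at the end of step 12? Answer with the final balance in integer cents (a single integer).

26067

state after step 3 := balance=246452
4. pay 25904 -> balance=220843
5. pay 24601 -> balance=196507
6. pay 25846 -> balance=170896
7. pay 26961 -> balance=144140
8. pay 25675 -> balance=118637
9. pay 23661 -> balance=95118
10. pay 22442 -> balance=72790
11. pay 22200 -> balance=50677
12. pay 24670 -> balance=26067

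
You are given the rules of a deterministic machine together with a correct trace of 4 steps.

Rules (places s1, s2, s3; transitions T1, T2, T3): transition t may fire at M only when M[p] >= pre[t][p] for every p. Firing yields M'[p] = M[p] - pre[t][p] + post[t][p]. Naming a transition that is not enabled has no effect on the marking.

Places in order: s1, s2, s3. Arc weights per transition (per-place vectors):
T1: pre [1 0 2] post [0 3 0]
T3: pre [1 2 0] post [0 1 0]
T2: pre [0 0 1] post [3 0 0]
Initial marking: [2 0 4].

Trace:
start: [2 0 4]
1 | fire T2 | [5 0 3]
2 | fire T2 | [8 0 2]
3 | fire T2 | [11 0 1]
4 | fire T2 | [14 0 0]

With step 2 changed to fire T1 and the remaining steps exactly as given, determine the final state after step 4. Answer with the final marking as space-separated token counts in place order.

7 3 0

(re-executing from step 2 with the substitution; state before step 2: [5 0 3])
2 | fire T1 | [4 3 1]
3 | fire T2 | [7 3 0]
4 | fire T2 | [7 3 0]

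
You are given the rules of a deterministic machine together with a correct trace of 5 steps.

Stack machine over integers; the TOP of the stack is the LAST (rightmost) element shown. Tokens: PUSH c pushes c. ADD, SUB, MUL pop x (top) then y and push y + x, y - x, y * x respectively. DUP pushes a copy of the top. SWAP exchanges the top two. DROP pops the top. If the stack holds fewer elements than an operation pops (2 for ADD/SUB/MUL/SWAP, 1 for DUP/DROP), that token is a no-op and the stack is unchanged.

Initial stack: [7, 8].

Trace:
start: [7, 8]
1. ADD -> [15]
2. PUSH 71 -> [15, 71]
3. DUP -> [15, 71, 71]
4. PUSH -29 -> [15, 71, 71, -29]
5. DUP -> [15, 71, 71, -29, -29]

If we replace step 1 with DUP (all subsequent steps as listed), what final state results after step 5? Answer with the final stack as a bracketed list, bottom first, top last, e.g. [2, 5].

(re-executing from step 1 with the substitution; state before step 1: [7, 8])
1. DUP -> [7, 8, 8]
2. PUSH 71 -> [7, 8, 8, 71]
3. DUP -> [7, 8, 8, 71, 71]
4. PUSH -29 -> [7, 8, 8, 71, 71, -29]
5. DUP -> [7, 8, 8, 71, 71, -29, -29]

[7, 8, 8, 71, 71, -29, -29]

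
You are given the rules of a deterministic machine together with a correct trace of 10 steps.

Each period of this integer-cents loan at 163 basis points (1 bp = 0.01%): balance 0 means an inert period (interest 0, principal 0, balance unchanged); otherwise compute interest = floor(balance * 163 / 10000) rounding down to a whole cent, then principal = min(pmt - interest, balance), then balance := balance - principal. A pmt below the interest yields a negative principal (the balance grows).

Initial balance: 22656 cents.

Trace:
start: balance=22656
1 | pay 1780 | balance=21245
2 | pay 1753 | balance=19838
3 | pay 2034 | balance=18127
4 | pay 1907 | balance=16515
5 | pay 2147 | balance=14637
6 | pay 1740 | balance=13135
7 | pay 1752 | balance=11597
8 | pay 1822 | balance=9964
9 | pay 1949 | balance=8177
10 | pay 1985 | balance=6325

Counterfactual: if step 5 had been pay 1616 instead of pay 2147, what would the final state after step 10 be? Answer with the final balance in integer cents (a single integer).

6899

(re-executing from step 5 with the substitution; state before step 5: balance=16515)
5 | pay 1616 | balance=15168
6 | pay 1740 | balance=13675
7 | pay 1752 | balance=12145
8 | pay 1822 | balance=10520
9 | pay 1949 | balance=8742
10 | pay 1985 | balance=6899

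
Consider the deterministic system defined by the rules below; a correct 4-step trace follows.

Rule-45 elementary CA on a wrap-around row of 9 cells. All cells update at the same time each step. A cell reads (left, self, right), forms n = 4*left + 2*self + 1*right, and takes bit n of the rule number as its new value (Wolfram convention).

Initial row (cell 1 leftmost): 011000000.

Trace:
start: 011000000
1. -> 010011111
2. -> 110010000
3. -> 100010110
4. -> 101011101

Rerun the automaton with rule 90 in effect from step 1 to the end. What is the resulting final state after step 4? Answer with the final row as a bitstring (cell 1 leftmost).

000001010

(re-executing steps 1..4 under rule 90; state before step 1: 011000000)
1. -> 111100000
2. -> 100110001
3. -> 111111011
4. -> 000001010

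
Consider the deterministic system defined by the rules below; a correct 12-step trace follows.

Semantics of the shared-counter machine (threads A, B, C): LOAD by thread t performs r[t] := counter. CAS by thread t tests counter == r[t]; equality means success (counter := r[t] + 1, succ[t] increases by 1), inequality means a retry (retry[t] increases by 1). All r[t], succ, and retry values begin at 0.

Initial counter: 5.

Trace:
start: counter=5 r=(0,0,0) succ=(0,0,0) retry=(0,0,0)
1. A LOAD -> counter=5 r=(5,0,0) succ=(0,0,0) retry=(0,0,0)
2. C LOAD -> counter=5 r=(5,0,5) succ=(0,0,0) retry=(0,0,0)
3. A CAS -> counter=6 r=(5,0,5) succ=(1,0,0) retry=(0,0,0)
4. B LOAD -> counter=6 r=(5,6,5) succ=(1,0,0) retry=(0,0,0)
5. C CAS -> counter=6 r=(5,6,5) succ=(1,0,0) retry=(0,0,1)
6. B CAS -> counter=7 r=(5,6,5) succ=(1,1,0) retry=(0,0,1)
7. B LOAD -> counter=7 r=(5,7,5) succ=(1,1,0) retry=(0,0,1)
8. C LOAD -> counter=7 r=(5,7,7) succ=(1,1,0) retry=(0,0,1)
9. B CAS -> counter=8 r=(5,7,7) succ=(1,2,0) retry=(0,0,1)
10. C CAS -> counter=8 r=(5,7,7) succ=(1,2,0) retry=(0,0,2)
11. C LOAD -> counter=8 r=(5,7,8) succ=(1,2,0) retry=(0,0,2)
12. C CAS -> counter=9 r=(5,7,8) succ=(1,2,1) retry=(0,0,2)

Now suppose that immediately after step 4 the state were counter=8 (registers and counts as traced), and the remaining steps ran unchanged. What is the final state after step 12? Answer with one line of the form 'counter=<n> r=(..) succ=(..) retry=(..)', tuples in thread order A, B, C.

state after step 4 := counter=8 r=(5,6,5) succ=(1,0,0) retry=(0,0,0)
5. C CAS -> counter=8 r=(5,6,5) succ=(1,0,0) retry=(0,0,1)
6. B CAS -> counter=8 r=(5,6,5) succ=(1,0,0) retry=(0,1,1)
7. B LOAD -> counter=8 r=(5,8,5) succ=(1,0,0) retry=(0,1,1)
8. C LOAD -> counter=8 r=(5,8,8) succ=(1,0,0) retry=(0,1,1)
9. B CAS -> counter=9 r=(5,8,8) succ=(1,1,0) retry=(0,1,1)
10. C CAS -> counter=9 r=(5,8,8) succ=(1,1,0) retry=(0,1,2)
11. C LOAD -> counter=9 r=(5,8,9) succ=(1,1,0) retry=(0,1,2)
12. C CAS -> counter=10 r=(5,8,9) succ=(1,1,1) retry=(0,1,2)

counter=10 r=(5,8,9) succ=(1,1,1) retry=(0,1,2)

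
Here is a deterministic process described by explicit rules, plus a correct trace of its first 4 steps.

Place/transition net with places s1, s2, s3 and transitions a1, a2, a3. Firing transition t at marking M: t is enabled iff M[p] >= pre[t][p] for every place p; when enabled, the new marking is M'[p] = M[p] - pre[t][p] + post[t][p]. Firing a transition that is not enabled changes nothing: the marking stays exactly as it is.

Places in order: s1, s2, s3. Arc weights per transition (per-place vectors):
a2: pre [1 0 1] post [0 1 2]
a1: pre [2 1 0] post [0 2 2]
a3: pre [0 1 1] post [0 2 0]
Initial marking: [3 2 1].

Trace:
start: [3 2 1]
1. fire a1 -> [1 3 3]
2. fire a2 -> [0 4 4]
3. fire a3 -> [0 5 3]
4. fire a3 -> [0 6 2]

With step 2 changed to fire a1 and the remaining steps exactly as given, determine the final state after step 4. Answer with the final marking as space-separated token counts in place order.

1 5 1

(re-executing from step 2 with the substitution; state before step 2: [1 3 3])
2. fire a1 -> [1 3 3]
3. fire a3 -> [1 4 2]
4. fire a3 -> [1 5 1]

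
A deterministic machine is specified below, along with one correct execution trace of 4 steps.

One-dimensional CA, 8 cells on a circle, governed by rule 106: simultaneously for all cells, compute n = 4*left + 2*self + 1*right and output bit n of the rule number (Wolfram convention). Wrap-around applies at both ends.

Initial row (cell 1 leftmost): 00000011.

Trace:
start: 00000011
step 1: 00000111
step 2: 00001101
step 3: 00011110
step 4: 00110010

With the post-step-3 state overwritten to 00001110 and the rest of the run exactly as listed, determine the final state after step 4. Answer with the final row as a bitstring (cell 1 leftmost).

state after step 3 := 00001110
step 4: 00011010

00011010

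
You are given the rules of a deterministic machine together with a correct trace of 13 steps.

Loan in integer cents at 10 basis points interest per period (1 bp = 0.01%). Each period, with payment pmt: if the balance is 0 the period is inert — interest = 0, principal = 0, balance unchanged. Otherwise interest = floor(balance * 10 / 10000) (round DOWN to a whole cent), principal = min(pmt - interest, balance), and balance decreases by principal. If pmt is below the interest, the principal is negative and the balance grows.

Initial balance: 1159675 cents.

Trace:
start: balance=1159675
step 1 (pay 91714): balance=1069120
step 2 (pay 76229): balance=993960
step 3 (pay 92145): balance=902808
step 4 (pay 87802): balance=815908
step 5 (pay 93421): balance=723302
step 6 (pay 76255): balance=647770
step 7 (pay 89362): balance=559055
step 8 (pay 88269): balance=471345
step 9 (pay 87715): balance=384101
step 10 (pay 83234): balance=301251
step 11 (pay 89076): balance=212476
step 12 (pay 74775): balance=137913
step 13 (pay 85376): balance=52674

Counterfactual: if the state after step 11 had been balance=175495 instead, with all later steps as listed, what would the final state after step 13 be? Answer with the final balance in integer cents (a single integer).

15619

state after step 11 := balance=175495
step 12 (pay 74775): balance=100895
step 13 (pay 85376): balance=15619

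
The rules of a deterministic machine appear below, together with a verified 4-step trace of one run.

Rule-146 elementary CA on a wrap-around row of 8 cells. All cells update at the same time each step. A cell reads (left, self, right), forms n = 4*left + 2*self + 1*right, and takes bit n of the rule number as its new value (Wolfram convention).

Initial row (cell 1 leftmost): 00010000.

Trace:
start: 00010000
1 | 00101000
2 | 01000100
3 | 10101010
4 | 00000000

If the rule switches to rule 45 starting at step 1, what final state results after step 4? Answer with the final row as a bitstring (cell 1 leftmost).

(re-executing steps 1..4 under rule 45; state before step 1: 00010000)
1 | 11010111
2 | 00111100
3 | 10100001
4 | 01101101

01101101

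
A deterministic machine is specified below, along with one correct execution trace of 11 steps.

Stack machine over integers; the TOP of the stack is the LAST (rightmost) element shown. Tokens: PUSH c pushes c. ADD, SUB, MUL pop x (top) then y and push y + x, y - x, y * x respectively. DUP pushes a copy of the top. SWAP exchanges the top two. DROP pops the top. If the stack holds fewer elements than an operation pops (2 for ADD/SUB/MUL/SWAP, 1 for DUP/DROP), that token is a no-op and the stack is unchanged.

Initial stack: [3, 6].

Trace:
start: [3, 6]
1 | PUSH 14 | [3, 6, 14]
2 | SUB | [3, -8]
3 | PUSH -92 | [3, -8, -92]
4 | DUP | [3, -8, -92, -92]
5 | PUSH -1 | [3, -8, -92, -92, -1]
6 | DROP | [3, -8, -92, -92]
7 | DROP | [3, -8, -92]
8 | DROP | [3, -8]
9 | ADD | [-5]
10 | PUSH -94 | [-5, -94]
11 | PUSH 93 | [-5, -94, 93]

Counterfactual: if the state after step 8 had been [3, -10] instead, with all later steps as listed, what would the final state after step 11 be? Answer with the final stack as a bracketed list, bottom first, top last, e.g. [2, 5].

[-7, -94, 93]

state after step 8 := [3, -10]
9 | ADD | [-7]
10 | PUSH -94 | [-7, -94]
11 | PUSH 93 | [-7, -94, 93]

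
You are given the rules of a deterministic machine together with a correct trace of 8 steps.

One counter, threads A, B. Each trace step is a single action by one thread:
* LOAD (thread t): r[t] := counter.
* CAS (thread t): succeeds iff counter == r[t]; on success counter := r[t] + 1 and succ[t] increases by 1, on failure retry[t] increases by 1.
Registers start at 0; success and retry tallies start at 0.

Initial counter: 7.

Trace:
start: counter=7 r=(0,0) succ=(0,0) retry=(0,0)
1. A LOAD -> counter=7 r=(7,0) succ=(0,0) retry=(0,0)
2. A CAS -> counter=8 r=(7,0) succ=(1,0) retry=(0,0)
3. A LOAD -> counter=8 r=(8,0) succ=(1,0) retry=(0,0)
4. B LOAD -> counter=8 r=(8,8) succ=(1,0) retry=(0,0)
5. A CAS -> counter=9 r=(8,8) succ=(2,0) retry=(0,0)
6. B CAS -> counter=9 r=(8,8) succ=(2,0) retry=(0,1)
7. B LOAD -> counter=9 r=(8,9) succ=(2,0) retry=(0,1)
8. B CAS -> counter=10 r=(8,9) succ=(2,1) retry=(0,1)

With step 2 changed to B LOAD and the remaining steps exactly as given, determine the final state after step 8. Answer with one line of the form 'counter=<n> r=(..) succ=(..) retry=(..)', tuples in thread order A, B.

counter=9 r=(7,8) succ=(1,1) retry=(0,1)

(re-executing from step 2 with the substitution; state before step 2: counter=7 r=(7,0) succ=(0,0) retry=(0,0))
2. B LOAD -> counter=7 r=(7,7) succ=(0,0) retry=(0,0)
3. A LOAD -> counter=7 r=(7,7) succ=(0,0) retry=(0,0)
4. B LOAD -> counter=7 r=(7,7) succ=(0,0) retry=(0,0)
5. A CAS -> counter=8 r=(7,7) succ=(1,0) retry=(0,0)
6. B CAS -> counter=8 r=(7,7) succ=(1,0) retry=(0,1)
7. B LOAD -> counter=8 r=(7,8) succ=(1,0) retry=(0,1)
8. B CAS -> counter=9 r=(7,8) succ=(1,1) retry=(0,1)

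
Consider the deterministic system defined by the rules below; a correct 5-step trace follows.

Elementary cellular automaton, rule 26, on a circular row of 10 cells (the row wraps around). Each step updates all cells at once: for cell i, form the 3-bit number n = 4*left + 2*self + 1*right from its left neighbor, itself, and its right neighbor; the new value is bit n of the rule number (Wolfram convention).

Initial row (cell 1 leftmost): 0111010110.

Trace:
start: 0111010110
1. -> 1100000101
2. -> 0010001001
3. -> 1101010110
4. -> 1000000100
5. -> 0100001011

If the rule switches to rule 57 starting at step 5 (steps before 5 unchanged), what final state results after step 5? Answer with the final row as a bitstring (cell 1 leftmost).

0111110010

(re-executing step 5 under rule 57; state before step 5: 1000000100)
5. -> 0111110010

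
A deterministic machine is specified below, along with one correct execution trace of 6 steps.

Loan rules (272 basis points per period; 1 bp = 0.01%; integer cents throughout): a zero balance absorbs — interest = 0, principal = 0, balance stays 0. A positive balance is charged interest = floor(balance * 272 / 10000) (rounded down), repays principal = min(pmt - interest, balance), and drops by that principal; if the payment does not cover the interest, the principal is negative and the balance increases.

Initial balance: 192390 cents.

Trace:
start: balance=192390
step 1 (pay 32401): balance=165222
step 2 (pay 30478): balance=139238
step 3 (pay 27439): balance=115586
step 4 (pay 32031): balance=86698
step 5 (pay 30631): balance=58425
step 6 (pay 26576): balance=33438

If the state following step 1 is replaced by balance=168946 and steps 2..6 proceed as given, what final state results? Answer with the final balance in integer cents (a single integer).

state after step 1 := balance=168946
step 2 (pay 30478): balance=143063
step 3 (pay 27439): balance=119515
step 4 (pay 32031): balance=90734
step 5 (pay 30631): balance=62570
step 6 (pay 26576): balance=37695

37695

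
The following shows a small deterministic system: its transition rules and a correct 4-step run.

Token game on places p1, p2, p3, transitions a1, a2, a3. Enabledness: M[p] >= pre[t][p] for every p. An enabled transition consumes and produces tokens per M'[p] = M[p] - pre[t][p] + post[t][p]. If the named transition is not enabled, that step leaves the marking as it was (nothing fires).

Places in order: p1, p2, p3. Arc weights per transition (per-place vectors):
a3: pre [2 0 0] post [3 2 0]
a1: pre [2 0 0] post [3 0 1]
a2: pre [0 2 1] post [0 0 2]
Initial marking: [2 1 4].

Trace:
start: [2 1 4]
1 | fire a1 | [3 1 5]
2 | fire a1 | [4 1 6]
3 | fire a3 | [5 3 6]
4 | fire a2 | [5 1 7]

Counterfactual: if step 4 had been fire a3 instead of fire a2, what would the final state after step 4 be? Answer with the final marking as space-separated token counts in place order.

6 5 6

(re-executing from step 4 with the substitution; state before step 4: [5 3 6])
4 | fire a3 | [6 5 6]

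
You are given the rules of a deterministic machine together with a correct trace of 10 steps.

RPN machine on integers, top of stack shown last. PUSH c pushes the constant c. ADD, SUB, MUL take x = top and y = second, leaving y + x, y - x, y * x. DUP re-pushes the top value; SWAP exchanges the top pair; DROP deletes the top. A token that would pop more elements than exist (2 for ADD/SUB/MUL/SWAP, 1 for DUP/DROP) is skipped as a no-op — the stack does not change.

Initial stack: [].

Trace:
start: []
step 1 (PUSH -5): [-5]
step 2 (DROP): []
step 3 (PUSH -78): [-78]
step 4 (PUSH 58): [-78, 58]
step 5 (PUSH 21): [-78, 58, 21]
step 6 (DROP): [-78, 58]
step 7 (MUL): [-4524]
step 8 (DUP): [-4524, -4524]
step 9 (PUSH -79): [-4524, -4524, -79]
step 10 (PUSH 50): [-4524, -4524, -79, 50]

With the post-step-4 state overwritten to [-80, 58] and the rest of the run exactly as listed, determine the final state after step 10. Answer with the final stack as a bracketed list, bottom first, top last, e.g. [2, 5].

[-4640, -4640, -79, 50]

state after step 4 := [-80, 58]
step 5 (PUSH 21): [-80, 58, 21]
step 6 (DROP): [-80, 58]
step 7 (MUL): [-4640]
step 8 (DUP): [-4640, -4640]
step 9 (PUSH -79): [-4640, -4640, -79]
step 10 (PUSH 50): [-4640, -4640, -79, 50]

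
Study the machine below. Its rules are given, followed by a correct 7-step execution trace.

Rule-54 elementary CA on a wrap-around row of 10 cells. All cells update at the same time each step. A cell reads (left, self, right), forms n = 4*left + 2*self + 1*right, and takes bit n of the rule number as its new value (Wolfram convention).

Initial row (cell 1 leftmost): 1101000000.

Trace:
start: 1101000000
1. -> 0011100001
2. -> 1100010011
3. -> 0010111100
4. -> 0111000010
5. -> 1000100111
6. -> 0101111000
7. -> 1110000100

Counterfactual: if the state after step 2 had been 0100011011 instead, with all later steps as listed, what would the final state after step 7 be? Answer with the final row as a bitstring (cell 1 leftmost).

0000100010

state after step 2 := 0100011011
3. -> 1110100100
4. -> 0001111111
5. -> 1010000000
6. -> 1111000001
7. -> 0000100010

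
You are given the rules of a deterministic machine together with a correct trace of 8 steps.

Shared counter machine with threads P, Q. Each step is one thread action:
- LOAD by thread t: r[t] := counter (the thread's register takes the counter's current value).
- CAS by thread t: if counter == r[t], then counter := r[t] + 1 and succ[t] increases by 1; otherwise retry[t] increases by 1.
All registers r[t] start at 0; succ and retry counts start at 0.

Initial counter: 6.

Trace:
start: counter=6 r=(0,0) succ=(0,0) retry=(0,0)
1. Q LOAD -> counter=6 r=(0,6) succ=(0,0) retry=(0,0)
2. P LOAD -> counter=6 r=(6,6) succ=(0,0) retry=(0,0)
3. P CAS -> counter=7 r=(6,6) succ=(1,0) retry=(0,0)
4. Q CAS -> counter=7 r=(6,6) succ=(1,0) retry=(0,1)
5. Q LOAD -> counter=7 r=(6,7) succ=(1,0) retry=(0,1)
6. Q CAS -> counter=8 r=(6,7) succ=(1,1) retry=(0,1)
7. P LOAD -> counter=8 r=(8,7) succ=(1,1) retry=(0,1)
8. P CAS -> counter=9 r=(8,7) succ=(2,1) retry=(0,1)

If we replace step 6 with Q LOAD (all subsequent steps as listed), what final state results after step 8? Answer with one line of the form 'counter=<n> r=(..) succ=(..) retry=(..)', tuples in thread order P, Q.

(re-executing from step 6 with the substitution; state before step 6: counter=7 r=(6,7) succ=(1,0) retry=(0,1))
6. Q LOAD -> counter=7 r=(6,7) succ=(1,0) retry=(0,1)
7. P LOAD -> counter=7 r=(7,7) succ=(1,0) retry=(0,1)
8. P CAS -> counter=8 r=(7,7) succ=(2,0) retry=(0,1)

counter=8 r=(7,7) succ=(2,0) retry=(0,1)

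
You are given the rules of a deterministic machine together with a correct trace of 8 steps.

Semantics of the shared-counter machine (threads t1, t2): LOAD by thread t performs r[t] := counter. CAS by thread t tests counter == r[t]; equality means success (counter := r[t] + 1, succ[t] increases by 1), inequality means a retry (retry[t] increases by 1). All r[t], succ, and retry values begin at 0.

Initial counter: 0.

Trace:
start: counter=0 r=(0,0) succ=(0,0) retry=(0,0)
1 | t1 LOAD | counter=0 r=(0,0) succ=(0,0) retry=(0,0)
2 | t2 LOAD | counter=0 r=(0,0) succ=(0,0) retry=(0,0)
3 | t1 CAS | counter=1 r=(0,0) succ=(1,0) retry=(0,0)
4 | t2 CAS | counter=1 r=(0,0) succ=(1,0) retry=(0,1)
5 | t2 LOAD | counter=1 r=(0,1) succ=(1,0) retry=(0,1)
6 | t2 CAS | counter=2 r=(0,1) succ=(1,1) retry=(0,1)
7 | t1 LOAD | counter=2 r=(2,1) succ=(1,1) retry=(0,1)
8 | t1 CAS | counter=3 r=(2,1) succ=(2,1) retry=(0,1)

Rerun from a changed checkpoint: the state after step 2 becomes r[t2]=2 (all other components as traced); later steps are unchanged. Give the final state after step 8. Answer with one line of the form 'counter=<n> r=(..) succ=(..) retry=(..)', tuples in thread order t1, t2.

counter=3 r=(2,1) succ=(2,1) retry=(0,1)

state after step 2 := counter=0 r=(0,2) succ=(0,0) retry=(0,0)
3 | t1 CAS | counter=1 r=(0,2) succ=(1,0) retry=(0,0)
4 | t2 CAS | counter=1 r=(0,2) succ=(1,0) retry=(0,1)
5 | t2 LOAD | counter=1 r=(0,1) succ=(1,0) retry=(0,1)
6 | t2 CAS | counter=2 r=(0,1) succ=(1,1) retry=(0,1)
7 | t1 LOAD | counter=2 r=(2,1) succ=(1,1) retry=(0,1)
8 | t1 CAS | counter=3 r=(2,1) succ=(2,1) retry=(0,1)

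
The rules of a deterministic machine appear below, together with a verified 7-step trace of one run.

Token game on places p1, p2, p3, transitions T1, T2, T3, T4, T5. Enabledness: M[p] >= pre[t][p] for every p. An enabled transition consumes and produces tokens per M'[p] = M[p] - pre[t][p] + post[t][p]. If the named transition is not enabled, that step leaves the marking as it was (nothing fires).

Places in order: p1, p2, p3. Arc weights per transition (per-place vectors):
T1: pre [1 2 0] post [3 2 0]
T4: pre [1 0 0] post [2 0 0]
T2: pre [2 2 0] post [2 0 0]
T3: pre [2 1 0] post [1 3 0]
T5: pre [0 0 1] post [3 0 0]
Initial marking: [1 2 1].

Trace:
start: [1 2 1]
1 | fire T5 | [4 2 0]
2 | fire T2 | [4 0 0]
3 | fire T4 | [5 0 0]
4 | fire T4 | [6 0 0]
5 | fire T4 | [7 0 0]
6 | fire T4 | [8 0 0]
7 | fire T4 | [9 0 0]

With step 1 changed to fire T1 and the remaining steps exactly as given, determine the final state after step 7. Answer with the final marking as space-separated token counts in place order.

8 0 1

(re-executing from step 1 with the substitution; state before step 1: [1 2 1])
1 | fire T1 | [3 2 1]
2 | fire T2 | [3 0 1]
3 | fire T4 | [4 0 1]
4 | fire T4 | [5 0 1]
5 | fire T4 | [6 0 1]
6 | fire T4 | [7 0 1]
7 | fire T4 | [8 0 1]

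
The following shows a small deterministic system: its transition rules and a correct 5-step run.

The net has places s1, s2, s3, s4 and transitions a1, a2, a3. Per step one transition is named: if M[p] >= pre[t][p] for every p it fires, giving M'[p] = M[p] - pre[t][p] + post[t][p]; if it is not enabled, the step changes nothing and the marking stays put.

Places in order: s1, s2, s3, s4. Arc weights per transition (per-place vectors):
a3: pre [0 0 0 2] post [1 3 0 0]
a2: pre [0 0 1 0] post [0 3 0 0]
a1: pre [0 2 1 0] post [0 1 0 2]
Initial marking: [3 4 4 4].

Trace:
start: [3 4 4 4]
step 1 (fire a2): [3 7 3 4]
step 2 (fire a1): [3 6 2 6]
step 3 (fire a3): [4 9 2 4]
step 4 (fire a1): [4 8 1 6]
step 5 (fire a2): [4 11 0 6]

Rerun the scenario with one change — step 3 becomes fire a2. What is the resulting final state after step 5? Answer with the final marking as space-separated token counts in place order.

(re-executing from step 3 with the substitution; state before step 3: [3 6 2 6])
step 3 (fire a2): [3 9 1 6]
step 4 (fire a1): [3 8 0 8]
step 5 (fire a2): [3 8 0 8]

3 8 0 8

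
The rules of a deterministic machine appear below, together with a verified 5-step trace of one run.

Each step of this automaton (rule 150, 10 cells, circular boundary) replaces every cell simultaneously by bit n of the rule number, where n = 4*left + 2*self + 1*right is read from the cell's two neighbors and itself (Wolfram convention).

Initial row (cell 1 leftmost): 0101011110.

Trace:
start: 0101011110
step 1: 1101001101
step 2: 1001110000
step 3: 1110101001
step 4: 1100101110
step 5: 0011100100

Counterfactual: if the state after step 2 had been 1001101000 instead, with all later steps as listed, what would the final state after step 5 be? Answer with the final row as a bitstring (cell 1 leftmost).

state after step 2 := 1001101000
step 3: 1110001101
step 4: 1101010000
step 5: 0001011001

0001011001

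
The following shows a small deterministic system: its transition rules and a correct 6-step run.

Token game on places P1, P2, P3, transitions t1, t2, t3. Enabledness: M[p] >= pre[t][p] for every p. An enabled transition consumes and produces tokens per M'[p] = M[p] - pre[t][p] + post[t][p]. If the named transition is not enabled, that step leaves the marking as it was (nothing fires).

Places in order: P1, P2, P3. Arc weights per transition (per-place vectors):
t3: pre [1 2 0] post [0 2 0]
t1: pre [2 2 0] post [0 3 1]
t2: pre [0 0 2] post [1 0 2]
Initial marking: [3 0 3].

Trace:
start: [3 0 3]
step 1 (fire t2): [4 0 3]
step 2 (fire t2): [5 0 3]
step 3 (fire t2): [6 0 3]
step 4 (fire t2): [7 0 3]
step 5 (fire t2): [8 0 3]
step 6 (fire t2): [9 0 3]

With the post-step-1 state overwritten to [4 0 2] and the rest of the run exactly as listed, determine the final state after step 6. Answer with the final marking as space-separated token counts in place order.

state after step 1 := [4 0 2]
step 2 (fire t2): [5 0 2]
step 3 (fire t2): [6 0 2]
step 4 (fire t2): [7 0 2]
step 5 (fire t2): [8 0 2]
step 6 (fire t2): [9 0 2]

9 0 2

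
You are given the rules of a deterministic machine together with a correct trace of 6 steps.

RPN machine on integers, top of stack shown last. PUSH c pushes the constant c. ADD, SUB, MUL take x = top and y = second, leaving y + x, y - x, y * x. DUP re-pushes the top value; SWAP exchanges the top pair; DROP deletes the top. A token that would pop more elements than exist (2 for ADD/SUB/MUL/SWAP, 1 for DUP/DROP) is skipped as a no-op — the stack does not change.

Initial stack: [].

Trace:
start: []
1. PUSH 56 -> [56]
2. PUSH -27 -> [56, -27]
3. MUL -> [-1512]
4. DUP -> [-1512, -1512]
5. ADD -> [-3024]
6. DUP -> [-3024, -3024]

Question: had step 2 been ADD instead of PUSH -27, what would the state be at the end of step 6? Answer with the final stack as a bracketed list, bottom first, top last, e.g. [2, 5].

[112, 112]

(re-executing from step 2 with the substitution; state before step 2: [56])
2. ADD -> [56]
3. MUL -> [56]
4. DUP -> [56, 56]
5. ADD -> [112]
6. DUP -> [112, 112]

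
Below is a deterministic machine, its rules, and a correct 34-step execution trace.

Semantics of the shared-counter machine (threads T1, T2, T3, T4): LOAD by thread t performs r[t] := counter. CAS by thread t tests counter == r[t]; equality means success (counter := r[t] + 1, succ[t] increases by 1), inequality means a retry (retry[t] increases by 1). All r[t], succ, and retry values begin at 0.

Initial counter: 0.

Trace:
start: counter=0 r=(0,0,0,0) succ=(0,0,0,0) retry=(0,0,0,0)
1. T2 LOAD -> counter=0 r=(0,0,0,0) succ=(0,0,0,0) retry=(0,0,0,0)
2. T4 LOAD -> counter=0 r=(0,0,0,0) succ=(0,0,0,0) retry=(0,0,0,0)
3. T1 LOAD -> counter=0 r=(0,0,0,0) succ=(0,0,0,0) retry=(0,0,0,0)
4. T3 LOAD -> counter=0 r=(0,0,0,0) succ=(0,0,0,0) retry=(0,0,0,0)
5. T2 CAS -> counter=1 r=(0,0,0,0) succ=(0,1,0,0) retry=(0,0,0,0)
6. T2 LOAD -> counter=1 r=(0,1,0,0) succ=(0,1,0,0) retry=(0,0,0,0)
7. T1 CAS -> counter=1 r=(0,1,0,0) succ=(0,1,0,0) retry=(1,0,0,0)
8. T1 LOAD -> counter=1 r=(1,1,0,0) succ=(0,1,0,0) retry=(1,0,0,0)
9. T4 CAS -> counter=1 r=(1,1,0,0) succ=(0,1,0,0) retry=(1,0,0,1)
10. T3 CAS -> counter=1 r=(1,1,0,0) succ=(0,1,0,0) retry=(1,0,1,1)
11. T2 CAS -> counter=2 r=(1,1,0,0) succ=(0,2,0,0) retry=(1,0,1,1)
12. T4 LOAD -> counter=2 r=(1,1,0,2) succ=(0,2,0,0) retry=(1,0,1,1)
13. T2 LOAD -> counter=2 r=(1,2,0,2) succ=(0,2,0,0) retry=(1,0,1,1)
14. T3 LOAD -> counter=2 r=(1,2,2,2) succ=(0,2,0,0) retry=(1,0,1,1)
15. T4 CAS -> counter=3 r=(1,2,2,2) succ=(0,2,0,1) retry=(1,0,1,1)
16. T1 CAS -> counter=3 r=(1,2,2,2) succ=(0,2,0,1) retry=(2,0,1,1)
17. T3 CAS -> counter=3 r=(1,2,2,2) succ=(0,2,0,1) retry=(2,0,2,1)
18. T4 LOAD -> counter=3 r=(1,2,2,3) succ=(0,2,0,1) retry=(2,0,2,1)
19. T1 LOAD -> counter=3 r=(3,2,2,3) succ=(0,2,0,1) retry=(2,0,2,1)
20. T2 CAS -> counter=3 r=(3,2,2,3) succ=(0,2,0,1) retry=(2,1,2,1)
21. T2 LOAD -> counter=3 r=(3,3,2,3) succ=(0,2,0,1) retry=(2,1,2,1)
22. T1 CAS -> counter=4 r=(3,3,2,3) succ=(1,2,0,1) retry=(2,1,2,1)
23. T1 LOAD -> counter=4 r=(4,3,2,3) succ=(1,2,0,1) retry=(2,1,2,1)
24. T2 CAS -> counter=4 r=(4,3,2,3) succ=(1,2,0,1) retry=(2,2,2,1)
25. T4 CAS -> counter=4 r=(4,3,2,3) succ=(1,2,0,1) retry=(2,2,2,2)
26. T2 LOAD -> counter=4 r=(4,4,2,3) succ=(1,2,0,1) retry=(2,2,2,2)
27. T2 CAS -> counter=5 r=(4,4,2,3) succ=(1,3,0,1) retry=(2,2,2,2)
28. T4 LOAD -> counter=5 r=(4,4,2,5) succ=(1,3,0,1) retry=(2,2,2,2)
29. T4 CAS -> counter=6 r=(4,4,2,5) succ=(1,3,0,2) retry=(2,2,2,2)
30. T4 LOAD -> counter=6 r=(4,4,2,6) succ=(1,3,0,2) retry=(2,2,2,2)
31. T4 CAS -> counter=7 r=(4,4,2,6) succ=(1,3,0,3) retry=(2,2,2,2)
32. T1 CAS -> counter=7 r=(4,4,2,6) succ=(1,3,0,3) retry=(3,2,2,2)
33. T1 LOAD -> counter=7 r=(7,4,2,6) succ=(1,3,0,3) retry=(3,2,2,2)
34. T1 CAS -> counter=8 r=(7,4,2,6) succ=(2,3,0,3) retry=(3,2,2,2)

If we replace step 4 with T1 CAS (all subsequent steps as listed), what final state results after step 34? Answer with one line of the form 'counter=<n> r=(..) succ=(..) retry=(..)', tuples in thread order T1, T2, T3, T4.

counter=8 r=(7,4,2,6) succ=(3,2,0,3) retry=(3,3,2,2)

(re-executing from step 4 with the substitution; state before step 4: counter=0 r=(0,0,0,0) succ=(0,0,0,0) retry=(0,0,0,0))
4. T1 CAS -> counter=1 r=(0,0,0,0) succ=(1,0,0,0) retry=(0,0,0,0)
5. T2 CAS -> counter=1 r=(0,0,0,0) succ=(1,0,0,0) retry=(0,1,0,0)
6. T2 LOAD -> counter=1 r=(0,1,0,0) succ=(1,0,0,0) retry=(0,1,0,0)
7. T1 CAS -> counter=1 r=(0,1,0,0) succ=(1,0,0,0) retry=(1,1,0,0)
8. T1 LOAD -> counter=1 r=(1,1,0,0) succ=(1,0,0,0) retry=(1,1,0,0)
9. T4 CAS -> counter=1 r=(1,1,0,0) succ=(1,0,0,0) retry=(1,1,0,1)
10. T3 CAS -> counter=1 r=(1,1,0,0) succ=(1,0,0,0) retry=(1,1,1,1)
11. T2 CAS -> counter=2 r=(1,1,0,0) succ=(1,1,0,0) retry=(1,1,1,1)
12. T4 LOAD -> counter=2 r=(1,1,0,2) succ=(1,1,0,0) retry=(1,1,1,1)
13. T2 LOAD -> counter=2 r=(1,2,0,2) succ=(1,1,0,0) retry=(1,1,1,1)
14. T3 LOAD -> counter=2 r=(1,2,2,2) succ=(1,1,0,0) retry=(1,1,1,1)
15. T4 CAS -> counter=3 r=(1,2,2,2) succ=(1,1,0,1) retry=(1,1,1,1)
16. T1 CAS -> counter=3 r=(1,2,2,2) succ=(1,1,0,1) retry=(2,1,1,1)
17. T3 CAS -> counter=3 r=(1,2,2,2) succ=(1,1,0,1) retry=(2,1,2,1)
18. T4 LOAD -> counter=3 r=(1,2,2,3) succ=(1,1,0,1) retry=(2,1,2,1)
19. T1 LOAD -> counter=3 r=(3,2,2,3) succ=(1,1,0,1) retry=(2,1,2,1)
20. T2 CAS -> counter=3 r=(3,2,2,3) succ=(1,1,0,1) retry=(2,2,2,1)
21. T2 LOAD -> counter=3 r=(3,3,2,3) succ=(1,1,0,1) retry=(2,2,2,1)
22. T1 CAS -> counter=4 r=(3,3,2,3) succ=(2,1,0,1) retry=(2,2,2,1)
23. T1 LOAD -> counter=4 r=(4,3,2,3) succ=(2,1,0,1) retry=(2,2,2,1)
24. T2 CAS -> counter=4 r=(4,3,2,3) succ=(2,1,0,1) retry=(2,3,2,1)
25. T4 CAS -> counter=4 r=(4,3,2,3) succ=(2,1,0,1) retry=(2,3,2,2)
26. T2 LOAD -> counter=4 r=(4,4,2,3) succ=(2,1,0,1) retry=(2,3,2,2)
27. T2 CAS -> counter=5 r=(4,4,2,3) succ=(2,2,0,1) retry=(2,3,2,2)
28. T4 LOAD -> counter=5 r=(4,4,2,5) succ=(2,2,0,1) retry=(2,3,2,2)
29. T4 CAS -> counter=6 r=(4,4,2,5) succ=(2,2,0,2) retry=(2,3,2,2)
30. T4 LOAD -> counter=6 r=(4,4,2,6) succ=(2,2,0,2) retry=(2,3,2,2)
31. T4 CAS -> counter=7 r=(4,4,2,6) succ=(2,2,0,3) retry=(2,3,2,2)
32. T1 CAS -> counter=7 r=(4,4,2,6) succ=(2,2,0,3) retry=(3,3,2,2)
33. T1 LOAD -> counter=7 r=(7,4,2,6) succ=(2,2,0,3) retry=(3,3,2,2)
34. T1 CAS -> counter=8 r=(7,4,2,6) succ=(3,2,0,3) retry=(3,3,2,2)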